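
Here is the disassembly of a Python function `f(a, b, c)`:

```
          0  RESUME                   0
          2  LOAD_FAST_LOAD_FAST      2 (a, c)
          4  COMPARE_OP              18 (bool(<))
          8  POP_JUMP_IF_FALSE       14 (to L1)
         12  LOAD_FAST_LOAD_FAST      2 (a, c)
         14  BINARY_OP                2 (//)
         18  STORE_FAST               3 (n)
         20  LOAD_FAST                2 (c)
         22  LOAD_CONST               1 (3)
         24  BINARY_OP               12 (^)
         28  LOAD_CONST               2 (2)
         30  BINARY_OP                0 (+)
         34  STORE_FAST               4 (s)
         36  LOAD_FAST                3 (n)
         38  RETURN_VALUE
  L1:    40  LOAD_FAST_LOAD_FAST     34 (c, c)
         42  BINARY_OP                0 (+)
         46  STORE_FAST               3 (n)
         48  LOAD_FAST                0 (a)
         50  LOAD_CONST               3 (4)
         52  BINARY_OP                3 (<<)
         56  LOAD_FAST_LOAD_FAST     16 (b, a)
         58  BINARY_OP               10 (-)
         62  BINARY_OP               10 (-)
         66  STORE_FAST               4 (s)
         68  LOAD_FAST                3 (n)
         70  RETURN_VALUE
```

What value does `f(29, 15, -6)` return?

-12

LOAD_FAST_LOAD_FAST a,c → push 29,-6. Stack: [29, -6]
COMPARE_OP bool(<) → 29 vs -6 = False. Stack: [False]
POP_JUMP_IF_FALSE → pop False; jump. Stack: []
LOAD_FAST_LOAD_FAST c,c → push -6,-6. Stack: [-6, -6]
BINARY_OP + → -6 + -6 = -12. Stack: [-12]
STORE_FAST n → n=-12. Stack: []
LOAD_FAST a → push 29. Stack: [29]
LOAD_CONST → push 4. Stack: [29, 4]
BINARY_OP << → 29 << 4 = 464. Stack: [464]
LOAD_FAST_LOAD_FAST b,a → push 15,29. Stack: [464, 15, 29]
BINARY_OP - → 15 - 29 = -14. Stack: [464, -14]
BINARY_OP - → 464 - -14 = 478. Stack: [478]
STORE_FAST s → s=478. Stack: []
LOAD_FAST n → push -12. Stack: [-12]
RETURN_VALUE → return -12.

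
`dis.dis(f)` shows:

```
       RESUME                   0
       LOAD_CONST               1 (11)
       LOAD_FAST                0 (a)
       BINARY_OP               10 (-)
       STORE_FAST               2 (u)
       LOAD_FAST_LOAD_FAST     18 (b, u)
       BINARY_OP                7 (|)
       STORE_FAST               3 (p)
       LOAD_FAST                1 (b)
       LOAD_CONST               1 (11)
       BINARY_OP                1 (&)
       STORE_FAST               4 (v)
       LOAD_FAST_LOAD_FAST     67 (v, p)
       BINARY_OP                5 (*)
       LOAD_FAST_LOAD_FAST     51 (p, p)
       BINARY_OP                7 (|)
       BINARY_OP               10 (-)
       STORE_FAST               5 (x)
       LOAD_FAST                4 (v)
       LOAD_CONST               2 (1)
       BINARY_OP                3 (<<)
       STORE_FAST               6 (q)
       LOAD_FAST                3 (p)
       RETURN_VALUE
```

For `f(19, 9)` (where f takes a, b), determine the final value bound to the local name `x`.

LOAD_CONST → push 11. Stack: [11]
LOAD_FAST a → push 19. Stack: [11, 19]
BINARY_OP - → 11 - 19 = -8. Stack: [-8]
STORE_FAST u → u=-8. Stack: []
LOAD_FAST_LOAD_FAST b,u → push 9,-8. Stack: [9, -8]
BINARY_OP | → 9 | -8 = -7. Stack: [-7]
STORE_FAST p → p=-7. Stack: []
LOAD_FAST b → push 9. Stack: [9]
LOAD_CONST → push 11. Stack: [9, 11]
BINARY_OP & → 9 & 11 = 9. Stack: [9]
STORE_FAST v → v=9. Stack: []
LOAD_FAST_LOAD_FAST v,p → push 9,-7. Stack: [9, -7]
BINARY_OP * → 9 * -7 = -63. Stack: [-63]
LOAD_FAST_LOAD_FAST p,p → push -7,-7. Stack: [-63, -7, -7]
BINARY_OP | → -7 | -7 = -7. Stack: [-63, -7]
BINARY_OP - → -63 - -7 = -56. Stack: [-56]
STORE_FAST x → x=-56. Stack: []
LOAD_FAST v → push 9. Stack: [9]
LOAD_CONST → push 1. Stack: [9, 1]
BINARY_OP << → 9 << 1 = 18. Stack: [18]
STORE_FAST q → q=18. Stack: []
LOAD_FAST p → push -7. Stack: [-7]
RETURN_VALUE → return -7.

-56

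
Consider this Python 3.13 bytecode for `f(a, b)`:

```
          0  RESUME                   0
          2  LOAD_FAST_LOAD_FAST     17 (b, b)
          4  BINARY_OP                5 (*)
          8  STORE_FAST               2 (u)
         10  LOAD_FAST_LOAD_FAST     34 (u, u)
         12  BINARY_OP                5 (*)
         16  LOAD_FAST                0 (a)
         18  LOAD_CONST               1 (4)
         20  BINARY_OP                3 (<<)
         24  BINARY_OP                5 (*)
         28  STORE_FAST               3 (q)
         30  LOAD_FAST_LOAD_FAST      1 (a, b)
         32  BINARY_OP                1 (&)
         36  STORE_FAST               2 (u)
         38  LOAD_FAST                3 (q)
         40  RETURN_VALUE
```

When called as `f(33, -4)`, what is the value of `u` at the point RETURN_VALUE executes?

32

LOAD_FAST_LOAD_FAST b,b → push -4,-4. Stack: [-4, -4]
BINARY_OP * → -4 * -4 = 16. Stack: [16]
STORE_FAST u → u=16. Stack: []
LOAD_FAST_LOAD_FAST u,u → push 16,16. Stack: [16, 16]
BINARY_OP * → 16 * 16 = 256. Stack: [256]
LOAD_FAST a → push 33. Stack: [256, 33]
LOAD_CONST → push 4. Stack: [256, 33, 4]
BINARY_OP << → 33 << 4 = 528. Stack: [256, 528]
BINARY_OP * → 256 * 528 = 135168. Stack: [135168]
STORE_FAST q → q=135168. Stack: []
LOAD_FAST_LOAD_FAST a,b → push 33,-4. Stack: [33, -4]
BINARY_OP & → 33 & -4 = 32. Stack: [32]
STORE_FAST u → u=32. Stack: []
LOAD_FAST q → push 135168. Stack: [135168]
RETURN_VALUE → return 135168.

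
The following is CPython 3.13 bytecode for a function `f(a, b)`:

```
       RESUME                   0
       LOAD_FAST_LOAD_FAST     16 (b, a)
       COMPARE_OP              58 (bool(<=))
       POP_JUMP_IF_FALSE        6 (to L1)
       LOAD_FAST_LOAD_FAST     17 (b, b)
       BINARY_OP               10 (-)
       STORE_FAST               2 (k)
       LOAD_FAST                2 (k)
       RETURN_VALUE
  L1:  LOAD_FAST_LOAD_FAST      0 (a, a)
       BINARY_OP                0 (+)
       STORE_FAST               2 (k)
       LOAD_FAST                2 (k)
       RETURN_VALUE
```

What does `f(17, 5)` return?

LOAD_FAST_LOAD_FAST b,a → push 5,17. Stack: [5, 17]
COMPARE_OP bool(<=) → 5 vs 17 = True. Stack: [True]
POP_JUMP_IF_FALSE → pop True; no jump. Stack: []
LOAD_FAST_LOAD_FAST b,b → push 5,5. Stack: [5, 5]
BINARY_OP - → 5 - 5 = 0. Stack: [0]
STORE_FAST k → k=0. Stack: []
LOAD_FAST k → push 0. Stack: [0]
RETURN_VALUE → return 0.

0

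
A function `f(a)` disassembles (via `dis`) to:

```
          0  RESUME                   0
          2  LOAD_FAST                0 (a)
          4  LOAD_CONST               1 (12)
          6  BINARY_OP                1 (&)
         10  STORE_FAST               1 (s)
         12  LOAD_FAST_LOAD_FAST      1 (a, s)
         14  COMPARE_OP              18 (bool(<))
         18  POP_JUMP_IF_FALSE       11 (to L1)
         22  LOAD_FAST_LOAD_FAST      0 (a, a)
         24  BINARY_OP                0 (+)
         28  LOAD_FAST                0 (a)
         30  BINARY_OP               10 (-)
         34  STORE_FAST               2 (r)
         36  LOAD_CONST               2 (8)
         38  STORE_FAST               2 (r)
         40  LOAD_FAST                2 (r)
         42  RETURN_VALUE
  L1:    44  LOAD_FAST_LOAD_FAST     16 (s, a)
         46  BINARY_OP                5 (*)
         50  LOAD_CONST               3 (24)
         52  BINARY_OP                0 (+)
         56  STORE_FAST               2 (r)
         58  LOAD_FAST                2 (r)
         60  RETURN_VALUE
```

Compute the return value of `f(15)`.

204

LOAD_FAST a → push 15. Stack: [15]
LOAD_CONST → push 12. Stack: [15, 12]
BINARY_OP & → 15 & 12 = 12. Stack: [12]
STORE_FAST s → s=12. Stack: []
LOAD_FAST_LOAD_FAST a,s → push 15,12. Stack: [15, 12]
COMPARE_OP bool(<) → 15 vs 12 = False. Stack: [False]
POP_JUMP_IF_FALSE → pop False; jump. Stack: []
LOAD_FAST_LOAD_FAST s,a → push 12,15. Stack: [12, 15]
BINARY_OP * → 12 * 15 = 180. Stack: [180]
LOAD_CONST → push 24. Stack: [180, 24]
BINARY_OP + → 180 + 24 = 204. Stack: [204]
STORE_FAST r → r=204. Stack: []
LOAD_FAST r → push 204. Stack: [204]
RETURN_VALUE → return 204.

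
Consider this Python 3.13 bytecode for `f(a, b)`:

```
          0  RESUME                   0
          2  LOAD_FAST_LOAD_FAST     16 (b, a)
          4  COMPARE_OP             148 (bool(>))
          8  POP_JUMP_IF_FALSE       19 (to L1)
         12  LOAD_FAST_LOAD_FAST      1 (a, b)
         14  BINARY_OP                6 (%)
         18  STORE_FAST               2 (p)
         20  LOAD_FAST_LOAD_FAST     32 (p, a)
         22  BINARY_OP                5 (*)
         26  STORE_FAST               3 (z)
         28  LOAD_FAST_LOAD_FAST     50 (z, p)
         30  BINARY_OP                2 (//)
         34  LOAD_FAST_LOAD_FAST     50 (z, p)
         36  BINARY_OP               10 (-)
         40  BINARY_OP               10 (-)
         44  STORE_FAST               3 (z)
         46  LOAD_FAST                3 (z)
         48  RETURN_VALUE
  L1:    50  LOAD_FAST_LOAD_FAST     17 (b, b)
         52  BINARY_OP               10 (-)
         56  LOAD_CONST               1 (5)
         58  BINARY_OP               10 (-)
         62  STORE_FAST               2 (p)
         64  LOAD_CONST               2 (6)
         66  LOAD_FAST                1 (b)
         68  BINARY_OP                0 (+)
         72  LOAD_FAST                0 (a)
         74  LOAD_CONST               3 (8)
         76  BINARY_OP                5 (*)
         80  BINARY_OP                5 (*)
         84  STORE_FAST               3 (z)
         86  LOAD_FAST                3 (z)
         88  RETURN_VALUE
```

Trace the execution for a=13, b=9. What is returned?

LOAD_FAST_LOAD_FAST b,a → push 9,13. Stack: [9, 13]
COMPARE_OP bool(>) → 9 vs 13 = False. Stack: [False]
POP_JUMP_IF_FALSE → pop False; jump. Stack: []
LOAD_FAST_LOAD_FAST b,b → push 9,9. Stack: [9, 9]
BINARY_OP - → 9 - 9 = 0. Stack: [0]
LOAD_CONST → push 5. Stack: [0, 5]
BINARY_OP - → 0 - 5 = -5. Stack: [-5]
STORE_FAST p → p=-5. Stack: []
LOAD_CONST → push 6. Stack: [6]
LOAD_FAST b → push 9. Stack: [6, 9]
BINARY_OP + → 6 + 9 = 15. Stack: [15]
LOAD_FAST a → push 13. Stack: [15, 13]
LOAD_CONST → push 8. Stack: [15, 13, 8]
BINARY_OP * → 13 * 8 = 104. Stack: [15, 104]
BINARY_OP * → 15 * 104 = 1560. Stack: [1560]
STORE_FAST z → z=1560. Stack: []
LOAD_FAST z → push 1560. Stack: [1560]
RETURN_VALUE → return 1560.

1560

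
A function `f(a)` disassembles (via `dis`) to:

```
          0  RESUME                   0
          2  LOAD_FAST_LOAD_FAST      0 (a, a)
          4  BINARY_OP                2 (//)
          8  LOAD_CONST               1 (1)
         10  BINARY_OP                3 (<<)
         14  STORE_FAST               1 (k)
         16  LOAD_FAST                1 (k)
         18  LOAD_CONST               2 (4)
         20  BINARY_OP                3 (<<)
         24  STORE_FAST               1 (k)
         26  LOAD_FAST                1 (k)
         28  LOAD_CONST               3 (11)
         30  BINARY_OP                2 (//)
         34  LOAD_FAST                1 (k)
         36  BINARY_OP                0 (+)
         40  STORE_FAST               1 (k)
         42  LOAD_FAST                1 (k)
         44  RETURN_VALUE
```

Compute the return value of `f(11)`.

34

LOAD_FAST_LOAD_FAST a,a → push 11,11. Stack: [11, 11]
BINARY_OP // → 11 // 11 = 1. Stack: [1]
LOAD_CONST → push 1. Stack: [1, 1]
BINARY_OP << → 1 << 1 = 2. Stack: [2]
STORE_FAST k → k=2. Stack: []
LOAD_FAST k → push 2. Stack: [2]
LOAD_CONST → push 4. Stack: [2, 4]
BINARY_OP << → 2 << 4 = 32. Stack: [32]
STORE_FAST k → k=32. Stack: []
LOAD_FAST k → push 32. Stack: [32]
LOAD_CONST → push 11. Stack: [32, 11]
BINARY_OP // → 32 // 11 = 2. Stack: [2]
LOAD_FAST k → push 32. Stack: [2, 32]
BINARY_OP + → 2 + 32 = 34. Stack: [34]
STORE_FAST k → k=34. Stack: []
LOAD_FAST k → push 34. Stack: [34]
RETURN_VALUE → return 34.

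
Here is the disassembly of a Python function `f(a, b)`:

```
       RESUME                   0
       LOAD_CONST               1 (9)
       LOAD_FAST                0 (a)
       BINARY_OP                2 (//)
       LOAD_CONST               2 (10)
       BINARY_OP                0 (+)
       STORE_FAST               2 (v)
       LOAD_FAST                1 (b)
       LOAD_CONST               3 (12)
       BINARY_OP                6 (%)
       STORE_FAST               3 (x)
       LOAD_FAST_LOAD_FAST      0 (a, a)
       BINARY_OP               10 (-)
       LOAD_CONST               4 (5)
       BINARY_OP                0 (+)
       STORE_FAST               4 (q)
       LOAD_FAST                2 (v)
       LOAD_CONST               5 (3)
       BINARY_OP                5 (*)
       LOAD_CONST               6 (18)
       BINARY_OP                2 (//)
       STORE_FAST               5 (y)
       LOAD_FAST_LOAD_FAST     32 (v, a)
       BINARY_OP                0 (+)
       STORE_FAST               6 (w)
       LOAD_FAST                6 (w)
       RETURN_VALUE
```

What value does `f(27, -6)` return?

LOAD_CONST → push 9. Stack: [9]
LOAD_FAST a → push 27. Stack: [9, 27]
BINARY_OP // → 9 // 27 = 0. Stack: [0]
LOAD_CONST → push 10. Stack: [0, 10]
BINARY_OP + → 0 + 10 = 10. Stack: [10]
STORE_FAST v → v=10. Stack: []
LOAD_FAST b → push -6. Stack: [-6]
LOAD_CONST → push 12. Stack: [-6, 12]
BINARY_OP % → -6 % 12 = 6. Stack: [6]
STORE_FAST x → x=6. Stack: []
LOAD_FAST_LOAD_FAST a,a → push 27,27. Stack: [27, 27]
BINARY_OP - → 27 - 27 = 0. Stack: [0]
LOAD_CONST → push 5. Stack: [0, 5]
BINARY_OP + → 0 + 5 = 5. Stack: [5]
STORE_FAST q → q=5. Stack: []
LOAD_FAST v → push 10. Stack: [10]
LOAD_CONST → push 3. Stack: [10, 3]
BINARY_OP * → 10 * 3 = 30. Stack: [30]
LOAD_CONST → push 18. Stack: [30, 18]
BINARY_OP // → 30 // 18 = 1. Stack: [1]
STORE_FAST y → y=1. Stack: []
LOAD_FAST_LOAD_FAST v,a → push 10,27. Stack: [10, 27]
BINARY_OP + → 10 + 27 = 37. Stack: [37]
STORE_FAST w → w=37. Stack: []
LOAD_FAST w → push 37. Stack: [37]
RETURN_VALUE → return 37.

37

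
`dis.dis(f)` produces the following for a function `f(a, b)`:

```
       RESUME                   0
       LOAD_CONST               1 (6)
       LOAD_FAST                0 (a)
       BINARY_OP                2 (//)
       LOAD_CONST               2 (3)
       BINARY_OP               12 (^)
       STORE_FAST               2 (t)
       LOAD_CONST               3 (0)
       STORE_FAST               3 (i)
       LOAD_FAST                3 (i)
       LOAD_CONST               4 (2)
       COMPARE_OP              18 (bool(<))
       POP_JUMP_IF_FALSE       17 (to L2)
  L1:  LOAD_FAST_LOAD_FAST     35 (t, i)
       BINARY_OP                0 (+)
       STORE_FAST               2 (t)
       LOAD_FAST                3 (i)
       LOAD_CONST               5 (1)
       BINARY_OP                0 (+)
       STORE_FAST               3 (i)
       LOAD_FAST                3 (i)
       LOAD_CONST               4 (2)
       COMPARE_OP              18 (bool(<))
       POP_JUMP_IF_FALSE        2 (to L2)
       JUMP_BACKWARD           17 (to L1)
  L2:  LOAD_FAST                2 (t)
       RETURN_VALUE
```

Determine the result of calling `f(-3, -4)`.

LOAD_CONST → push 6. Stack: [6]
LOAD_FAST a → push -3. Stack: [6, -3]
BINARY_OP // → 6 // -3 = -2. Stack: [-2]
LOAD_CONST → push 3. Stack: [-2, 3]
BINARY_OP ^ → -2 ^ 3 = -3. Stack: [-3]
STORE_FAST t → t=-3. Stack: []
LOAD_CONST → push 0. Stack: [0]
STORE_FAST i → i=0. Stack: []
LOAD_FAST i → push 0. Stack: [0]
LOAD_CONST → push 2. Stack: [0, 2]
COMPARE_OP bool(<) → 0 vs 2 = True. Stack: [True]
POP_JUMP_IF_FALSE → pop True; no jump. Stack: []
LOAD_FAST_LOAD_FAST t,i → push -3,0. Stack: [-3, 0]
BINARY_OP + → -3 + 0 = -3. Stack: [-3]
STORE_FAST t → t=-3. Stack: []
LOAD_FAST i → push 0. Stack: [0]
LOAD_CONST → push 1. Stack: [0, 1]
BINARY_OP + → 0 + 1 = 1. Stack: [1]
STORE_FAST i → i=1. Stack: []
LOAD_FAST i → push 1. Stack: [1]
LOAD_CONST → push 2. Stack: [1, 2]
COMPARE_OP bool(<) → 1 vs 2 = True. Stack: [True]
POP_JUMP_IF_FALSE → pop True; no jump. Stack: []
LOAD_FAST_LOAD_FAST t,i → push -3,1. Stack: [-3, 1]
BINARY_OP + → -3 + 1 = -2. Stack: [-2]
STORE_FAST t → t=-2. Stack: []
LOAD_FAST i → push 1. Stack: [1]
LOAD_CONST → push 1. Stack: [1, 1]
BINARY_OP + → 1 + 1 = 2. Stack: [2]
STORE_FAST i → i=2. Stack: []
LOAD_FAST i → push 2. Stack: [2]
LOAD_CONST → push 2. Stack: [2, 2]
COMPARE_OP bool(<) → 2 vs 2 = False. Stack: [False]
POP_JUMP_IF_FALSE → pop False; jump. Stack: []
LOAD_FAST t → push -2. Stack: [-2]
RETURN_VALUE → return -2.

-2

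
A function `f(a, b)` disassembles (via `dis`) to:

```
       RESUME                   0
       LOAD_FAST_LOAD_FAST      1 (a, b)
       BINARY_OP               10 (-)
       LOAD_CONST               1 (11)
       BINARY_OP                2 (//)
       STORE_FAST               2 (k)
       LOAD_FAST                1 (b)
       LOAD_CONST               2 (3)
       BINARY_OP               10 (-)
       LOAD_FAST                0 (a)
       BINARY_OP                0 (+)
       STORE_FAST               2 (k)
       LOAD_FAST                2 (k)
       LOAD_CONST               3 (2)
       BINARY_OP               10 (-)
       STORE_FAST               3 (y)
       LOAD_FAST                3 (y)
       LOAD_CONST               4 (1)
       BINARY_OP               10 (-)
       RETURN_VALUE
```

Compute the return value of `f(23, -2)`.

LOAD_FAST_LOAD_FAST a,b → push 23,-2. Stack: [23, -2]
BINARY_OP - → 23 - -2 = 25. Stack: [25]
LOAD_CONST → push 11. Stack: [25, 11]
BINARY_OP // → 25 // 11 = 2. Stack: [2]
STORE_FAST k → k=2. Stack: []
LOAD_FAST b → push -2. Stack: [-2]
LOAD_CONST → push 3. Stack: [-2, 3]
BINARY_OP - → -2 - 3 = -5. Stack: [-5]
LOAD_FAST a → push 23. Stack: [-5, 23]
BINARY_OP + → -5 + 23 = 18. Stack: [18]
STORE_FAST k → k=18. Stack: []
LOAD_FAST k → push 18. Stack: [18]
LOAD_CONST → push 2. Stack: [18, 2]
BINARY_OP - → 18 - 2 = 16. Stack: [16]
STORE_FAST y → y=16. Stack: []
LOAD_FAST y → push 16. Stack: [16]
LOAD_CONST → push 1. Stack: [16, 1]
BINARY_OP - → 16 - 1 = 15. Stack: [15]
RETURN_VALUE → return 15.

15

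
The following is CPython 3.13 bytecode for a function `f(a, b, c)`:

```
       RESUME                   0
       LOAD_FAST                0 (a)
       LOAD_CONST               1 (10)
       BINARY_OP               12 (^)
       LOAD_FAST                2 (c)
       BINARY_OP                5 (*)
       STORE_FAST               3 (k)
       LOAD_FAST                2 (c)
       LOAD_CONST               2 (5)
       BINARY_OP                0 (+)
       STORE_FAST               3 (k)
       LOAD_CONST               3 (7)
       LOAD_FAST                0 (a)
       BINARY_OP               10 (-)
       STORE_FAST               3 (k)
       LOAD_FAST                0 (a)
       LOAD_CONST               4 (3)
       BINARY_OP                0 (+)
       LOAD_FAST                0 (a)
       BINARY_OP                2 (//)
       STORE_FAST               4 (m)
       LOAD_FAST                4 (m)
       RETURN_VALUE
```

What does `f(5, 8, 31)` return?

1

LOAD_FAST a → push 5. Stack: [5]
LOAD_CONST → push 10. Stack: [5, 10]
BINARY_OP ^ → 5 ^ 10 = 15. Stack: [15]
LOAD_FAST c → push 31. Stack: [15, 31]
BINARY_OP * → 15 * 31 = 465. Stack: [465]
STORE_FAST k → k=465. Stack: []
LOAD_FAST c → push 31. Stack: [31]
LOAD_CONST → push 5. Stack: [31, 5]
BINARY_OP + → 31 + 5 = 36. Stack: [36]
STORE_FAST k → k=36. Stack: []
LOAD_CONST → push 7. Stack: [7]
LOAD_FAST a → push 5. Stack: [7, 5]
BINARY_OP - → 7 - 5 = 2. Stack: [2]
STORE_FAST k → k=2. Stack: []
LOAD_FAST a → push 5. Stack: [5]
LOAD_CONST → push 3. Stack: [5, 3]
BINARY_OP + → 5 + 3 = 8. Stack: [8]
LOAD_FAST a → push 5. Stack: [8, 5]
BINARY_OP // → 8 // 5 = 1. Stack: [1]
STORE_FAST m → m=1. Stack: []
LOAD_FAST m → push 1. Stack: [1]
RETURN_VALUE → return 1.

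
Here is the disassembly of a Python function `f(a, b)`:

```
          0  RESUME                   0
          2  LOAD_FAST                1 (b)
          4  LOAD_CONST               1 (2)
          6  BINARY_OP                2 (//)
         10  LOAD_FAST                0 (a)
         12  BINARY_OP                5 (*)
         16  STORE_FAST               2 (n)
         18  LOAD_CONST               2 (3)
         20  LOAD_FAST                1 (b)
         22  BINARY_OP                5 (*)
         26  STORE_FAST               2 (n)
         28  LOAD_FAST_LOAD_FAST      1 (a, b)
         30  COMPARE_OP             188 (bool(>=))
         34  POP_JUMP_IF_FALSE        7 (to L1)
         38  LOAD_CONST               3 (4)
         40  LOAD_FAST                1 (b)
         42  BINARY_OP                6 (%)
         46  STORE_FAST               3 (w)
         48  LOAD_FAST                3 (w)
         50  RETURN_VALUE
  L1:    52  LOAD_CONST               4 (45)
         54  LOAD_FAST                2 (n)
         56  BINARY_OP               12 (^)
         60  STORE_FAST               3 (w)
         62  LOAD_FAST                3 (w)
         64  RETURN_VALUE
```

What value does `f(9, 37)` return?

LOAD_FAST b → push 37. Stack: [37]
LOAD_CONST → push 2. Stack: [37, 2]
BINARY_OP // → 37 // 2 = 18. Stack: [18]
LOAD_FAST a → push 9. Stack: [18, 9]
BINARY_OP * → 18 * 9 = 162. Stack: [162]
STORE_FAST n → n=162. Stack: []
LOAD_CONST → push 3. Stack: [3]
LOAD_FAST b → push 37. Stack: [3, 37]
BINARY_OP * → 3 * 37 = 111. Stack: [111]
STORE_FAST n → n=111. Stack: []
LOAD_FAST_LOAD_FAST a,b → push 9,37. Stack: [9, 37]
COMPARE_OP bool(>=) → 9 vs 37 = False. Stack: [False]
POP_JUMP_IF_FALSE → pop False; jump. Stack: []
LOAD_CONST → push 45. Stack: [45]
LOAD_FAST n → push 111. Stack: [45, 111]
BINARY_OP ^ → 45 ^ 111 = 66. Stack: [66]
STORE_FAST w → w=66. Stack: []
LOAD_FAST w → push 66. Stack: [66]
RETURN_VALUE → return 66.

66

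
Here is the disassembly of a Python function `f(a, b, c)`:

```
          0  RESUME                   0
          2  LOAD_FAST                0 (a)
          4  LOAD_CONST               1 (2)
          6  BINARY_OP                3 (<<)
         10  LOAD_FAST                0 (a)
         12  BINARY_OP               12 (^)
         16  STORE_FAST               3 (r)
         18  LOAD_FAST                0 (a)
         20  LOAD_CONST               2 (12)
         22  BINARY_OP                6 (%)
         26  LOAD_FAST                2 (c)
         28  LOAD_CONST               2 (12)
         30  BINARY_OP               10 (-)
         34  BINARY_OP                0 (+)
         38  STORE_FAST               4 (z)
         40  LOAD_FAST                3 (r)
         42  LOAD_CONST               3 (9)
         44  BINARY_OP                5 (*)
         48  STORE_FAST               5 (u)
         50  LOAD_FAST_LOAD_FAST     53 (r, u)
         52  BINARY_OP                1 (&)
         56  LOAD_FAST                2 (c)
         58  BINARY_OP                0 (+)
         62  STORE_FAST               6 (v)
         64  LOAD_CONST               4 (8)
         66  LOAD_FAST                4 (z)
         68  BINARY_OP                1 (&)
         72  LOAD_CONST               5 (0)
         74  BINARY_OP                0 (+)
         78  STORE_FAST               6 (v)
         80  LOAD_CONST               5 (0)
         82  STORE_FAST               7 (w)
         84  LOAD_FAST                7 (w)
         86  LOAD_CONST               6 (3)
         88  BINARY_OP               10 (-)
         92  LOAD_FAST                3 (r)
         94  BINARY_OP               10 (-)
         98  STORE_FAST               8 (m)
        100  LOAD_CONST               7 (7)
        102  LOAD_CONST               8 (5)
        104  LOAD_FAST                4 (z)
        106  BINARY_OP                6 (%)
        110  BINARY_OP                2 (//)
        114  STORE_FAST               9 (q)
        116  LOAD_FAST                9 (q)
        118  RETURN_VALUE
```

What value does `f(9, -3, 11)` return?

1

LOAD_FAST a → push 9. Stack: [9]
LOAD_CONST → push 2. Stack: [9, 2]
BINARY_OP << → 9 << 2 = 36. Stack: [36]
LOAD_FAST a → push 9. Stack: [36, 9]
BINARY_OP ^ → 36 ^ 9 = 45. Stack: [45]
STORE_FAST r → r=45. Stack: []
LOAD_FAST a → push 9. Stack: [9]
LOAD_CONST → push 12. Stack: [9, 12]
BINARY_OP % → 9 % 12 = 9. Stack: [9]
LOAD_FAST c → push 11. Stack: [9, 11]
LOAD_CONST → push 12. Stack: [9, 11, 12]
BINARY_OP - → 11 - 12 = -1. Stack: [9, -1]
BINARY_OP + → 9 + -1 = 8. Stack: [8]
STORE_FAST z → z=8. Stack: []
LOAD_FAST r → push 45. Stack: [45]
LOAD_CONST → push 9. Stack: [45, 9]
BINARY_OP * → 45 * 9 = 405. Stack: [405]
STORE_FAST u → u=405. Stack: []
LOAD_FAST_LOAD_FAST r,u → push 45,405. Stack: [45, 405]
BINARY_OP & → 45 & 405 = 5. Stack: [5]
LOAD_FAST c → push 11. Stack: [5, 11]
BINARY_OP + → 5 + 11 = 16. Stack: [16]
STORE_FAST v → v=16. Stack: []
LOAD_CONST → push 8. Stack: [8]
LOAD_FAST z → push 8. Stack: [8, 8]
BINARY_OP & → 8 & 8 = 8. Stack: [8]
LOAD_CONST → push 0. Stack: [8, 0]
BINARY_OP + → 8 + 0 = 8. Stack: [8]
STORE_FAST v → v=8. Stack: []
LOAD_CONST → push 0. Stack: [0]
STORE_FAST w → w=0. Stack: []
LOAD_FAST w → push 0. Stack: [0]
LOAD_CONST → push 3. Stack: [0, 3]
BINARY_OP - → 0 - 3 = -3. Stack: [-3]
LOAD_FAST r → push 45. Stack: [-3, 45]
BINARY_OP - → -3 - 45 = -48. Stack: [-48]
STORE_FAST m → m=-48. Stack: []
LOAD_CONST → push 7. Stack: [7]
LOAD_CONST → push 5. Stack: [7, 5]
LOAD_FAST z → push 8. Stack: [7, 5, 8]
BINARY_OP % → 5 % 8 = 5. Stack: [7, 5]
BINARY_OP // → 7 // 5 = 1. Stack: [1]
STORE_FAST q → q=1. Stack: []
LOAD_FAST q → push 1. Stack: [1]
RETURN_VALUE → return 1.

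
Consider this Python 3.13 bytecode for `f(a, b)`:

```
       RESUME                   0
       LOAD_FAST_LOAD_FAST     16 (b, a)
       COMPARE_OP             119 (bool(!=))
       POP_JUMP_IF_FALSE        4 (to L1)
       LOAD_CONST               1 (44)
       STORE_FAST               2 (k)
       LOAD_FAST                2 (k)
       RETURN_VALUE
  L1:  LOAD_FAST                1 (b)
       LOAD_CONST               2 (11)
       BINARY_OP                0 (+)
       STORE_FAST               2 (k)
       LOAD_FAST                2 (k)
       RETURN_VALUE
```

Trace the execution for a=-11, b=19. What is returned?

LOAD_FAST_LOAD_FAST b,a → push 19,-11. Stack: [19, -11]
COMPARE_OP bool(!=) → 19 vs -11 = True. Stack: [True]
POP_JUMP_IF_FALSE → pop True; no jump. Stack: []
LOAD_CONST → push 44. Stack: [44]
STORE_FAST k → k=44. Stack: []
LOAD_FAST k → push 44. Stack: [44]
RETURN_VALUE → return 44.

44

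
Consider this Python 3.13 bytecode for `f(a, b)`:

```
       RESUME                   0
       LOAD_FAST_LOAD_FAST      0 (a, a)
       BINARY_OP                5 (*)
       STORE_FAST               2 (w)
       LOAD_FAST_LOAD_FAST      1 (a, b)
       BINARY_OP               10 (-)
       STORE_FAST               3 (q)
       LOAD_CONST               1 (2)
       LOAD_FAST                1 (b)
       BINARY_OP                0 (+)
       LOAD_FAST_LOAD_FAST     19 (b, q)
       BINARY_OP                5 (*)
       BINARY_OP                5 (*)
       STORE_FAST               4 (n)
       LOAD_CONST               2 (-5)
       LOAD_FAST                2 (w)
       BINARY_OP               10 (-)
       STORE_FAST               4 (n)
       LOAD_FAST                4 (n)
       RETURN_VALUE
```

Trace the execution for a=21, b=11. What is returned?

LOAD_FAST_LOAD_FAST a,a → push 21,21. Stack: [21, 21]
BINARY_OP * → 21 * 21 = 441. Stack: [441]
STORE_FAST w → w=441. Stack: []
LOAD_FAST_LOAD_FAST a,b → push 21,11. Stack: [21, 11]
BINARY_OP - → 21 - 11 = 10. Stack: [10]
STORE_FAST q → q=10. Stack: []
LOAD_CONST → push 2. Stack: [2]
LOAD_FAST b → push 11. Stack: [2, 11]
BINARY_OP + → 2 + 11 = 13. Stack: [13]
LOAD_FAST_LOAD_FAST b,q → push 11,10. Stack: [13, 11, 10]
BINARY_OP * → 11 * 10 = 110. Stack: [13, 110]
BINARY_OP * → 13 * 110 = 1430. Stack: [1430]
STORE_FAST n → n=1430. Stack: []
LOAD_CONST → push -5. Stack: [-5]
LOAD_FAST w → push 441. Stack: [-5, 441]
BINARY_OP - → -5 - 441 = -446. Stack: [-446]
STORE_FAST n → n=-446. Stack: []
LOAD_FAST n → push -446. Stack: [-446]
RETURN_VALUE → return -446.

-446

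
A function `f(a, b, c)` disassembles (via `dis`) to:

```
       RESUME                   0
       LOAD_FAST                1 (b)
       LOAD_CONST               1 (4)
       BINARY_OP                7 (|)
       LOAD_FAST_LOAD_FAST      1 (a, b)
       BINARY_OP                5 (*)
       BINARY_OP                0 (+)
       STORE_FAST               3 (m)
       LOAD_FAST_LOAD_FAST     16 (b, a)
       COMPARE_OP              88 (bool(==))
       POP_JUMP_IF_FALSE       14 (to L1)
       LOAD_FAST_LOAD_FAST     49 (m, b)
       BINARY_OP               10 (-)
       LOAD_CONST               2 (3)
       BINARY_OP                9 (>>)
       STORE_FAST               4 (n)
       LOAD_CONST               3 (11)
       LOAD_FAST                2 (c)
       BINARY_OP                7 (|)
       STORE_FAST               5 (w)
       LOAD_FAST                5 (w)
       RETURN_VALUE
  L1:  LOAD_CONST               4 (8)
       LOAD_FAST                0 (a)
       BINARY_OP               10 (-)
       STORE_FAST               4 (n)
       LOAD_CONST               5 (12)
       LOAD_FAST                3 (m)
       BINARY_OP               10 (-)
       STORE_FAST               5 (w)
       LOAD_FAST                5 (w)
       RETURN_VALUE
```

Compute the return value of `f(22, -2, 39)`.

58

LOAD_FAST b → push -2. Stack: [-2]
LOAD_CONST → push 4. Stack: [-2, 4]
BINARY_OP | → -2 | 4 = -2. Stack: [-2]
LOAD_FAST_LOAD_FAST a,b → push 22,-2. Stack: [-2, 22, -2]
BINARY_OP * → 22 * -2 = -44. Stack: [-2, -44]
BINARY_OP + → -2 + -44 = -46. Stack: [-46]
STORE_FAST m → m=-46. Stack: []
LOAD_FAST_LOAD_FAST b,a → push -2,22. Stack: [-2, 22]
COMPARE_OP bool(==) → -2 vs 22 = False. Stack: [False]
POP_JUMP_IF_FALSE → pop False; jump. Stack: []
LOAD_CONST → push 8. Stack: [8]
LOAD_FAST a → push 22. Stack: [8, 22]
BINARY_OP - → 8 - 22 = -14. Stack: [-14]
STORE_FAST n → n=-14. Stack: []
LOAD_CONST → push 12. Stack: [12]
LOAD_FAST m → push -46. Stack: [12, -46]
BINARY_OP - → 12 - -46 = 58. Stack: [58]
STORE_FAST w → w=58. Stack: []
LOAD_FAST w → push 58. Stack: [58]
RETURN_VALUE → return 58.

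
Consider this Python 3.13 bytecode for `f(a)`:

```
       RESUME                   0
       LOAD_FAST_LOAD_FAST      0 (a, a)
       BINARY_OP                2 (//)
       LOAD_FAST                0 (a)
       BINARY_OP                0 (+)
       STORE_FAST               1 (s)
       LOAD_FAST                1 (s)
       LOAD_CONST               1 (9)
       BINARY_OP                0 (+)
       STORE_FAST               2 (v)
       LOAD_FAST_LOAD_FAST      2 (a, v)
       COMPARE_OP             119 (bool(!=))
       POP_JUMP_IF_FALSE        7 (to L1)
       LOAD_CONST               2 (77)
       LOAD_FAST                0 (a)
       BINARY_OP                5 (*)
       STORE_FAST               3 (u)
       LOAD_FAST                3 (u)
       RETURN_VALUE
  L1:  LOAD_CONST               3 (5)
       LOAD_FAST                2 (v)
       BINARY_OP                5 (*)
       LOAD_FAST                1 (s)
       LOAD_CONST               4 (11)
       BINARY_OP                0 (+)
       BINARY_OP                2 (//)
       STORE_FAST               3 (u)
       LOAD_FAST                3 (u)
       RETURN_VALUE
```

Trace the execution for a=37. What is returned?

LOAD_FAST_LOAD_FAST a,a → push 37,37. Stack: [37, 37]
BINARY_OP // → 37 // 37 = 1. Stack: [1]
LOAD_FAST a → push 37. Stack: [1, 37]
BINARY_OP + → 1 + 37 = 38. Stack: [38]
STORE_FAST s → s=38. Stack: []
LOAD_FAST s → push 38. Stack: [38]
LOAD_CONST → push 9. Stack: [38, 9]
BINARY_OP + → 38 + 9 = 47. Stack: [47]
STORE_FAST v → v=47. Stack: []
LOAD_FAST_LOAD_FAST a,v → push 37,47. Stack: [37, 47]
COMPARE_OP bool(!=) → 37 vs 47 = True. Stack: [True]
POP_JUMP_IF_FALSE → pop True; no jump. Stack: []
LOAD_CONST → push 77. Stack: [77]
LOAD_FAST a → push 37. Stack: [77, 37]
BINARY_OP * → 77 * 37 = 2849. Stack: [2849]
STORE_FAST u → u=2849. Stack: []
LOAD_FAST u → push 2849. Stack: [2849]
RETURN_VALUE → return 2849.

2849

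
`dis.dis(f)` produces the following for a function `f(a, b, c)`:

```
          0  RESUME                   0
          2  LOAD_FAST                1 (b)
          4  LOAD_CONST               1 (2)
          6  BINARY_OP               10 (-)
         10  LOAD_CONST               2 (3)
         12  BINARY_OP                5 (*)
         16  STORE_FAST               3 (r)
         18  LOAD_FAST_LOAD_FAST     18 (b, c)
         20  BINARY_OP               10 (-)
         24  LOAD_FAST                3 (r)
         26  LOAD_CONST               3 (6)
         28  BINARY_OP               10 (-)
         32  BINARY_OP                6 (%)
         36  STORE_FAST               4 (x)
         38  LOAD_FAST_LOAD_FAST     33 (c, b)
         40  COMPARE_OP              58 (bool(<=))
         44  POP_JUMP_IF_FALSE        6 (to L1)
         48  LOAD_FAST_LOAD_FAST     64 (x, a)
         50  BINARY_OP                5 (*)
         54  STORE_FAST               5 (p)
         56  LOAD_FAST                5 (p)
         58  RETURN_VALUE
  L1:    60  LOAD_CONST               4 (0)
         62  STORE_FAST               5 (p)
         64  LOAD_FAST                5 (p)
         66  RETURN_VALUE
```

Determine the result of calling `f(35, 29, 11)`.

LOAD_FAST b → push 29. Stack: [29]
LOAD_CONST → push 2. Stack: [29, 2]
BINARY_OP - → 29 - 2 = 27. Stack: [27]
LOAD_CONST → push 3. Stack: [27, 3]
BINARY_OP * → 27 * 3 = 81. Stack: [81]
STORE_FAST r → r=81. Stack: []
LOAD_FAST_LOAD_FAST b,c → push 29,11. Stack: [29, 11]
BINARY_OP - → 29 - 11 = 18. Stack: [18]
LOAD_FAST r → push 81. Stack: [18, 81]
LOAD_CONST → push 6. Stack: [18, 81, 6]
BINARY_OP - → 81 - 6 = 75. Stack: [18, 75]
BINARY_OP % → 18 % 75 = 18. Stack: [18]
STORE_FAST x → x=18. Stack: []
LOAD_FAST_LOAD_FAST c,b → push 11,29. Stack: [11, 29]
COMPARE_OP bool(<=) → 11 vs 29 = True. Stack: [True]
POP_JUMP_IF_FALSE → pop True; no jump. Stack: []
LOAD_FAST_LOAD_FAST x,a → push 18,35. Stack: [18, 35]
BINARY_OP * → 18 * 35 = 630. Stack: [630]
STORE_FAST p → p=630. Stack: []
LOAD_FAST p → push 630. Stack: [630]
RETURN_VALUE → return 630.

630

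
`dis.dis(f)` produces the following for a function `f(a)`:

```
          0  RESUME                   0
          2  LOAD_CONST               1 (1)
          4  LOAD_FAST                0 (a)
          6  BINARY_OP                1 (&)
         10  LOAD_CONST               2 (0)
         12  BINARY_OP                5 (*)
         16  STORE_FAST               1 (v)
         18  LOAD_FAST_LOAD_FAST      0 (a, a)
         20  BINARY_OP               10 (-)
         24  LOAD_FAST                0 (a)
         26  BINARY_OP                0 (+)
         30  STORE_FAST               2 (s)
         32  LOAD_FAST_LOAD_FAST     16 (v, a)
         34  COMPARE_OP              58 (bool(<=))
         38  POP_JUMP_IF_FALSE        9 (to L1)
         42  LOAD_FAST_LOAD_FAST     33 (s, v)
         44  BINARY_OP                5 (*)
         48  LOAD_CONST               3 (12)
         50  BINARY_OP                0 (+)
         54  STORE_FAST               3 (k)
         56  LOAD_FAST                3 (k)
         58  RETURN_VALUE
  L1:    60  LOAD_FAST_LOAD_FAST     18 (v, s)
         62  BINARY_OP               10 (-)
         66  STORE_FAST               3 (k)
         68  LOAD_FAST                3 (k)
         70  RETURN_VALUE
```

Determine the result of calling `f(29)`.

12

LOAD_CONST → push 1. Stack: [1]
LOAD_FAST a → push 29. Stack: [1, 29]
BINARY_OP & → 1 & 29 = 1. Stack: [1]
LOAD_CONST → push 0. Stack: [1, 0]
BINARY_OP * → 1 * 0 = 0. Stack: [0]
STORE_FAST v → v=0. Stack: []
LOAD_FAST_LOAD_FAST a,a → push 29,29. Stack: [29, 29]
BINARY_OP - → 29 - 29 = 0. Stack: [0]
LOAD_FAST a → push 29. Stack: [0, 29]
BINARY_OP + → 0 + 29 = 29. Stack: [29]
STORE_FAST s → s=29. Stack: []
LOAD_FAST_LOAD_FAST v,a → push 0,29. Stack: [0, 29]
COMPARE_OP bool(<=) → 0 vs 29 = True. Stack: [True]
POP_JUMP_IF_FALSE → pop True; no jump. Stack: []
LOAD_FAST_LOAD_FAST s,v → push 29,0. Stack: [29, 0]
BINARY_OP * → 29 * 0 = 0. Stack: [0]
LOAD_CONST → push 12. Stack: [0, 12]
BINARY_OP + → 0 + 12 = 12. Stack: [12]
STORE_FAST k → k=12. Stack: []
LOAD_FAST k → push 12. Stack: [12]
RETURN_VALUE → return 12.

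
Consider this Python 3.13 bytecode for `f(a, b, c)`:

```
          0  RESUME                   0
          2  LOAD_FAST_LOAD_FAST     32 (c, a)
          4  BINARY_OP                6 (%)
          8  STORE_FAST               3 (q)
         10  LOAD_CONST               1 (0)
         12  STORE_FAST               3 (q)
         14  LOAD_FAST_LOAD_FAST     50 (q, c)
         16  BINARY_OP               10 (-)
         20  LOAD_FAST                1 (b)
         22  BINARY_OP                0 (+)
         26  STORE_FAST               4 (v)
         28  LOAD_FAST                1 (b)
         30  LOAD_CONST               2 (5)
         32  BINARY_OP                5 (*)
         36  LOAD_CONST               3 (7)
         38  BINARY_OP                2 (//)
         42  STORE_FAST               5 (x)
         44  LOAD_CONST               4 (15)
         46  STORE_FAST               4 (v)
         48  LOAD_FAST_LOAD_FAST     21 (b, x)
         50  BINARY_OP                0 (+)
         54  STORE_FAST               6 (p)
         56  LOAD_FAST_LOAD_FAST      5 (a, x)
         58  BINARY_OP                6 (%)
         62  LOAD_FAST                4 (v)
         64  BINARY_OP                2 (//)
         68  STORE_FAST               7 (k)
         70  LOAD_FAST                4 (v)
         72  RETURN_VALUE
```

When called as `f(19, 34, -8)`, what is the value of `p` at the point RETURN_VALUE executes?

LOAD_FAST_LOAD_FAST c,a → push -8,19. Stack: [-8, 19]
BINARY_OP % → -8 % 19 = 11. Stack: [11]
STORE_FAST q → q=11. Stack: []
LOAD_CONST → push 0. Stack: [0]
STORE_FAST q → q=0. Stack: []
LOAD_FAST_LOAD_FAST q,c → push 0,-8. Stack: [0, -8]
BINARY_OP - → 0 - -8 = 8. Stack: [8]
LOAD_FAST b → push 34. Stack: [8, 34]
BINARY_OP + → 8 + 34 = 42. Stack: [42]
STORE_FAST v → v=42. Stack: []
LOAD_FAST b → push 34. Stack: [34]
LOAD_CONST → push 5. Stack: [34, 5]
BINARY_OP * → 34 * 5 = 170. Stack: [170]
LOAD_CONST → push 7. Stack: [170, 7]
BINARY_OP // → 170 // 7 = 24. Stack: [24]
STORE_FAST x → x=24. Stack: []
LOAD_CONST → push 15. Stack: [15]
STORE_FAST v → v=15. Stack: []
LOAD_FAST_LOAD_FAST b,x → push 34,24. Stack: [34, 24]
BINARY_OP + → 34 + 24 = 58. Stack: [58]
STORE_FAST p → p=58. Stack: []
LOAD_FAST_LOAD_FAST a,x → push 19,24. Stack: [19, 24]
BINARY_OP % → 19 % 24 = 19. Stack: [19]
LOAD_FAST v → push 15. Stack: [19, 15]
BINARY_OP // → 19 // 15 = 1. Stack: [1]
STORE_FAST k → k=1. Stack: []
LOAD_FAST v → push 15. Stack: [15]
RETURN_VALUE → return 15.

58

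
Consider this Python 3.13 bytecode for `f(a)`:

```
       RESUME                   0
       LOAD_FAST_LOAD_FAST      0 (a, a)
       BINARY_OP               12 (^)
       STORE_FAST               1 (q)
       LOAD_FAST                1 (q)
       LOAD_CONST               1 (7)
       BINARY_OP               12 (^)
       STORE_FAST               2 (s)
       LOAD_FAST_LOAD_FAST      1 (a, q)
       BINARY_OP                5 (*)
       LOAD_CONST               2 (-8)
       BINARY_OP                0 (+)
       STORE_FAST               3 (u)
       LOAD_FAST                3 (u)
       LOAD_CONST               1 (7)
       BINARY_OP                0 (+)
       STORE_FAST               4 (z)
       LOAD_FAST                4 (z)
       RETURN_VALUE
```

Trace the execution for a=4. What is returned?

-1

LOAD_FAST_LOAD_FAST a,a → push 4,4. Stack: [4, 4]
BINARY_OP ^ → 4 ^ 4 = 0. Stack: [0]
STORE_FAST q → q=0. Stack: []
LOAD_FAST q → push 0. Stack: [0]
LOAD_CONST → push 7. Stack: [0, 7]
BINARY_OP ^ → 0 ^ 7 = 7. Stack: [7]
STORE_FAST s → s=7. Stack: []
LOAD_FAST_LOAD_FAST a,q → push 4,0. Stack: [4, 0]
BINARY_OP * → 4 * 0 = 0. Stack: [0]
LOAD_CONST → push -8. Stack: [0, -8]
BINARY_OP + → 0 + -8 = -8. Stack: [-8]
STORE_FAST u → u=-8. Stack: []
LOAD_FAST u → push -8. Stack: [-8]
LOAD_CONST → push 7. Stack: [-8, 7]
BINARY_OP + → -8 + 7 = -1. Stack: [-1]
STORE_FAST z → z=-1. Stack: []
LOAD_FAST z → push -1. Stack: [-1]
RETURN_VALUE → return -1.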